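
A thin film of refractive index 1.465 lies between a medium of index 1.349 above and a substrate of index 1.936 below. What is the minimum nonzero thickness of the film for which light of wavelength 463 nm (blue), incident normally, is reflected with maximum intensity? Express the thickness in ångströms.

At the upper boundary (n = 1.349 to n = 1.465) the reflected ray undergoes a half-wave phase shift.
Ray reflecting at the bottom interface goes from n = 1.465 toward n = 1.936: a half-wave phase shift.
Net: no relative phase inversion (both shifts match).
So the condition for constructive reflection is 2 n t = m λ.
Minimum nonzero at m = 1: t = λ / (2 n) = 463 / (2 × 1.465) = 158 nm.

1580 Å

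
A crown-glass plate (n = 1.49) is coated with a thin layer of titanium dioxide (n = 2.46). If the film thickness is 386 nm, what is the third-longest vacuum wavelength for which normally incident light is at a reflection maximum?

760 nm

Ray reflecting at the top interface goes from n = 1.0 toward n = 2.46: a half-wave phase shift.
Ray reflecting at the bottom interface goes from n = 2.46 toward n = 1.49: no phase shift.
Exactly one π shift → a net half-wave offset.
With one net inversion, constructive interference in reflection requires 2 n t = (m + ½) λ.
λ = 2 n t / (m + ½). The third-longest wavelength is m = 2: λ = 2 × 2.46 × 386 / 2.50 = 760 nm.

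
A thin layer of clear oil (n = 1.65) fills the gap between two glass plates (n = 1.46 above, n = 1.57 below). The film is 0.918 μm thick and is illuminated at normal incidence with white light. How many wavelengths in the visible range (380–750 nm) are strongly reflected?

Ray reflecting at the top interface goes from n = 1.46 toward n = 1.65: a half-wave phase shift.
Ray reflecting at the bottom interface goes from n = 1.65 toward n = 1.57: no phase shift.
Exactly one π shift → a net half-wave offset.
For bright reflection here: 2 n t = (m + ½) λ.
λ = 2 n t / (m + ½) = 3029 / (m + ½) nm.
m=3: 866 nm (IR); m=4: 673 nm (visible); m=5: 551 nm (visible); m=6: 466 nm (visible); m=7: 404 nm (visible); m=8: 356 nm (UV).

4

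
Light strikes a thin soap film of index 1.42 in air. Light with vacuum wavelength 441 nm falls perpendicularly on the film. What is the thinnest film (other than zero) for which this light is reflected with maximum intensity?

Ray reflecting at the top interface goes from n = 1.0 toward n = 1.42: a half-wave phase shift.
Ray reflecting at the bottom interface goes from n = 1.42 toward n = 1.0: no phase shift.
Net: one phase inversion between the two reflected rays.
With one net inversion, constructive interference in reflection requires 2 n t = (m + ½) λ.
Minimum at m = 0: t = λ / (4 n) = 441 / (4 × 1.42) = 77.6 nm.

77.6 nm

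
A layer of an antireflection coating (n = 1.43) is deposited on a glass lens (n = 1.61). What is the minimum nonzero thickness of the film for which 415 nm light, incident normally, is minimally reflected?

At the upper boundary (n = 1.0 to n = 1.43) the reflected ray undergoes a half-wave phase shift.
At the lower boundary (n = 1.43 to n = 1.61) the reflected ray undergoes a half-wave phase shift.
Zero or two π shifts → no net half-wave offset.
With no net inversion, destructive interference in reflection requires 2 n t = (m + ½) λ.
Minimum at m = 0: t = λ / (4 n) = 415 / (4 × 1.43) = 72.6 nm.

72.6 nm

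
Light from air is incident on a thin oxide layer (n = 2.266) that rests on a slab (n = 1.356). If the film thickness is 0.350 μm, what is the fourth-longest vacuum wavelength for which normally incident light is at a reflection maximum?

453 nm

At the upper boundary (n = 1.0 to n = 2.266) the reflected ray undergoes a half-wave phase shift.
Ray reflecting at the bottom interface goes from n = 2.266 toward n = 1.356: no phase shift.
The two reflections differ by half a wavelength.
So the condition for constructive reflection is 2 n t = (m + ½) λ.
λ = 2 n t / (m + ½). The fourth-longest wavelength is m = 3: λ = 2 × 2.266 × 350 / 3.50 = 453 nm.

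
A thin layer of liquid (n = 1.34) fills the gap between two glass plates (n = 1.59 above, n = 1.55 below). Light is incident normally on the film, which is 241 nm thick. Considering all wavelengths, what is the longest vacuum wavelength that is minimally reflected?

At the upper boundary (n = 1.59 to n = 1.34) the reflected ray undergoes no phase shift.
Bottom surface (1.34 → 1.55): reflection off a higher-index medium gives a half-wave phase shift.
Exactly one π shift → a net half-wave offset.
So the condition for destructive reflection is 2 n t = m λ.
λ = 2 n t / m. The longest wavelength is m = 1: λ = 2 × 1.34 × 241 / 1.00 = 646 nm.

646 nm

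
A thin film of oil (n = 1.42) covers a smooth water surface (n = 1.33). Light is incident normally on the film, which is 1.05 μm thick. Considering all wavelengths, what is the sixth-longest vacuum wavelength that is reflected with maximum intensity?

Ray reflecting at the top interface goes from n = 1.0 toward n = 1.42: a half-wave phase shift.
Ray reflecting at the bottom interface goes from n = 1.42 toward n = 1.33: no phase shift.
Exactly one π shift → a net half-wave offset.
With one net inversion, constructive interference in reflection requires 2 n t = (m + ½) λ.
λ = 2 n t / (m + ½). The sixth-longest wavelength is m = 5: λ = 2 × 1.42 × 1050 / 5.50 = 542 nm.

542 nm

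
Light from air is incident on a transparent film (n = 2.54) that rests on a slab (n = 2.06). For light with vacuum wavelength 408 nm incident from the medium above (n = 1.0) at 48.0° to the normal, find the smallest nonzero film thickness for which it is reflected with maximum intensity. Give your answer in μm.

Ray reflecting at the top interface goes from n = 1.0 toward n = 2.54: a half-wave phase shift.
Bottom surface (2.54 → 2.06): reflection off a lower-index medium gives no phase shift.
The two reflections differ by half a wavelength.
With one net inversion, constructive interference in reflection requires 2 n t cos θ_r = (m + ½) λ.
Snell's law: 1.0 sin 48.0° = 2.54 sin θ_r → sin θ_r = 0.293, cos θ_r = 0.956.
Minimum at m = 0: t = λ / (4 n cos θ_r) = 408 / (4 × 2.54 × 0.956) = 42.0 nm.

0.0420 μm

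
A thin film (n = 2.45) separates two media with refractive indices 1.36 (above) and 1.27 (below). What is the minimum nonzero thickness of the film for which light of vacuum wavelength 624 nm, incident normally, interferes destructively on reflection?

127 nm

Ray reflecting at the top interface goes from n = 1.36 toward n = 2.45: a half-wave phase shift.
Ray reflecting at the bottom interface goes from n = 2.45 toward n = 1.27: no phase shift.
Net: one phase inversion between the two reflected rays.
With one net inversion, destructive interference in reflection requires 2 n t = m λ.
Minimum nonzero at m = 1: t = λ / (2 n) = 624 / (2 × 2.45) = 127 nm.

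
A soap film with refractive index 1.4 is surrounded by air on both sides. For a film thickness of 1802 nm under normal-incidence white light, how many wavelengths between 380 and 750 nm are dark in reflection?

7

At the upper boundary (n = 1.0 to n = 1.4) the reflected ray undergoes a half-wave phase shift.
Bottom surface (1.4 → 1.0): reflection off a lower-index medium gives no phase shift.
The two reflections differ by half a wavelength.
For dark reflection here: 2 n t = m λ.
λ = 2 n t / m = 5046 / m nm.
m=6: 841 nm (IR); m=7: 721 nm (visible); m=8: 631 nm (visible); m=9: 561 nm (visible); m=10: 505 nm (visible); m=11: 459 nm (visible); m=12: 420 nm (visible); m=13: 388 nm (visible); m=14: 360 nm (UV).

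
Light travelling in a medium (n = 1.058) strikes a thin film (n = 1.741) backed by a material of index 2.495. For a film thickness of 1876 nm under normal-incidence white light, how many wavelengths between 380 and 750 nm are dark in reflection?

8

Top surface (1.058 → 1.741): reflection off a higher-index medium gives a half-wave phase shift.
Bottom surface (1.741 → 2.495): reflection off a higher-index medium gives a half-wave phase shift.
The two reflections carry the same phase change, so no net offset.
With no net inversion, destructive interference in reflection requires 2 n t = (m + ½) λ.
λ = 2 n t / (m + ½) = 6532 / (m + ½) nm.
m=8: 768 nm (IR); m=9: 688 nm (visible); m=10: 622 nm (visible); m=11: 568 nm (visible); m=12: 523 nm (visible); m=13: 484 nm (visible); m=14: 450 nm (visible); m=15: 421 nm (visible); m=16: 396 nm (visible); m=17: 373 nm (UV).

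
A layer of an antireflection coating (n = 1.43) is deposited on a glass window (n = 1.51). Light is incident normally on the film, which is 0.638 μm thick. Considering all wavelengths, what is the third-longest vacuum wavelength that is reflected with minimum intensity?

730 nm

Top surface (1.0 → 1.43): reflection off a higher-index medium gives a half-wave phase shift.
Bottom surface (1.43 → 1.51): reflection off a higher-index medium gives a half-wave phase shift.
Net: no relative phase inversion (both shifts match).
So the condition for destructive reflection is 2 n t = (m + ½) λ.
λ = 2 n t / (m + ½). The third-longest wavelength is m = 2: λ = 2 × 1.43 × 638 / 2.50 = 730 nm.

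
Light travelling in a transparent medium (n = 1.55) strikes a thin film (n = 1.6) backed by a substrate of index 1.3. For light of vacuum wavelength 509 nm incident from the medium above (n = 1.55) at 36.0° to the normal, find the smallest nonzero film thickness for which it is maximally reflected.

96.7 nm

At the upper boundary (n = 1.55 to n = 1.6) the reflected ray undergoes a half-wave phase shift.
At the lower boundary (n = 1.6 to n = 1.3) the reflected ray undergoes no phase shift.
Exactly one π shift → a net half-wave offset.
So the condition for constructive reflection is 2 n t cos θ_r = (m + ½) λ.
Snell's law: 1.55 sin 36.0° = 1.6 sin θ_r → sin θ_r = 0.569, cos θ_r = 0.822.
Minimum at m = 0: t = λ / (4 n cos θ_r) = 509 / (4 × 1.6 × 0.822) = 96.7 nm.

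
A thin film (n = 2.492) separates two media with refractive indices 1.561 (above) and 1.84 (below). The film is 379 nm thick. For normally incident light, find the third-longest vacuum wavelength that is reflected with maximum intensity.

756 nm

At the upper boundary (n = 1.561 to n = 2.492) the reflected ray undergoes a half-wave phase shift.
At the lower boundary (n = 2.492 to n = 1.84) the reflected ray undergoes no phase shift.
The two reflections differ by half a wavelength.
So the condition for constructive reflection is 2 n t = (m + ½) λ.
λ = 2 n t / (m + ½). The third-longest wavelength is m = 2: λ = 2 × 2.492 × 379 / 2.50 = 756 nm.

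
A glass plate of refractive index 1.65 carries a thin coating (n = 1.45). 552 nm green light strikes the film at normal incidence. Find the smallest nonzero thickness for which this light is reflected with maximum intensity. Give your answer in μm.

0.190 μm

Top surface (1.0 → 1.45): reflection off a higher-index medium gives a half-wave phase shift.
At the lower boundary (n = 1.45 to n = 1.65) the reflected ray undergoes a half-wave phase shift.
Zero or two π shifts → no net half-wave offset.
For maximum reflection here: 2 n t = m λ.
The smallest nonzero thickness corresponds to m = 1: t = m λ / (2 n) = 1.00 × 552 / (2 × 1.45) = 190 nm.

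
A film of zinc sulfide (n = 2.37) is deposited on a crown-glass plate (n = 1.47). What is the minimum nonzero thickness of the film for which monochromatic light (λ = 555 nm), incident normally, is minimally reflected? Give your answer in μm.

0.117 μm

At the upper boundary (n = 1.0 to n = 2.37) the reflected ray undergoes a half-wave phase shift.
At the lower boundary (n = 2.37 to n = 1.47) the reflected ray undergoes no phase shift.
The two reflections differ by half a wavelength.
With one net inversion, destructive interference in reflection requires 2 n t = m λ.
Minimum nonzero at m = 1: t = λ / (2 n) = 555 / (2 × 2.37) = 117 nm.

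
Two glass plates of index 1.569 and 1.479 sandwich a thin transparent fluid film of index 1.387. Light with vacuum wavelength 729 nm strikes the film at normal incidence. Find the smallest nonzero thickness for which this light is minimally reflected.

At the upper boundary (n = 1.569 to n = 1.387) the reflected ray undergoes no phase shift.
At the lower boundary (n = 1.387 to n = 1.479) the reflected ray undergoes a half-wave phase shift.
Net: one phase inversion between the two reflected rays.
So the condition for destructive reflection is 2 n t = m λ.
The smallest nonzero thickness corresponds to m = 1: t = m λ / (2 n) = 1.00 × 729 / (2 × 1.387) = 263 nm.

263 nm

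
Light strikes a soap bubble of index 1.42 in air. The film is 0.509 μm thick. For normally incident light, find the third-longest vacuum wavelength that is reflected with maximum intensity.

At the upper boundary (n = 1.0 to n = 1.42) the reflected ray undergoes a half-wave phase shift.
At the lower boundary (n = 1.42 to n = 1.0) the reflected ray undergoes no phase shift.
The two reflections differ by half a wavelength.
With one net inversion, constructive interference in reflection requires 2 n t = (m + ½) λ.
λ = 2 n t / (m + ½). The third-longest wavelength is m = 2: λ = 2 × 1.42 × 509 / 2.50 = 578 nm.

578 nm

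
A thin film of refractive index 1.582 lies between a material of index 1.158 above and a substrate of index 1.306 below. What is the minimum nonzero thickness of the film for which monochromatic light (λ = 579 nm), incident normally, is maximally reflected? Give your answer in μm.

0.0915 μm

Ray reflecting at the top interface goes from n = 1.158 toward n = 1.582: a half-wave phase shift.
Ray reflecting at the bottom interface goes from n = 1.582 toward n = 1.306: no phase shift.
Exactly one π shift → a net half-wave offset.
With one net inversion, constructive interference in reflection requires 2 n t = (m + ½) λ.
Minimum at m = 0: t = λ / (4 n) = 579 / (4 × 1.582) = 91.5 nm.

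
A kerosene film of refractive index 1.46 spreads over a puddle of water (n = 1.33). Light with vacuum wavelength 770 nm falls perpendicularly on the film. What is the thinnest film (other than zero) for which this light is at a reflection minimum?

264 nm

Top surface (1.0 → 1.46): reflection off a higher-index medium gives a half-wave phase shift.
Bottom surface (1.46 → 1.33): reflection off a lower-index medium gives no phase shift.
Exactly one π shift → a net half-wave offset.
With one net inversion, destructive interference in reflection requires 2 n t = m λ.
Minimum nonzero at m = 1: t = λ / (2 n) = 770 / (2 × 1.46) = 264 nm.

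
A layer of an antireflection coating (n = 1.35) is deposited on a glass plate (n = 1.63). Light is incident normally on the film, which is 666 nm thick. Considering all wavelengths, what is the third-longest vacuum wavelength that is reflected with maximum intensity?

At the upper boundary (n = 1.0 to n = 1.35) the reflected ray undergoes a half-wave phase shift.
Bottom surface (1.35 → 1.63): reflection off a higher-index medium gives a half-wave phase shift.
Zero or two π shifts → no net half-wave offset.
For strong reflection here: 2 n t = m λ.
λ = 2 n t / m. The third-longest wavelength is m = 3: λ = 2 × 1.35 × 666 / 3.00 = 599 nm.

599 nm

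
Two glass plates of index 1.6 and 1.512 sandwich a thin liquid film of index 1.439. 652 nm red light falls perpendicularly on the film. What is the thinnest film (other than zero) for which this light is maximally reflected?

Ray reflecting at the top interface goes from n = 1.6 toward n = 1.439: no phase shift.
Bottom surface (1.439 → 1.512): reflection off a higher-index medium gives a half-wave phase shift.
Exactly one π shift → a net half-wave offset.
With one net inversion, constructive interference in reflection requires 2 n t = (m + ½) λ.
Minimum at m = 0: t = λ / (4 n) = 652 / (4 × 1.439) = 113 nm.

113 nm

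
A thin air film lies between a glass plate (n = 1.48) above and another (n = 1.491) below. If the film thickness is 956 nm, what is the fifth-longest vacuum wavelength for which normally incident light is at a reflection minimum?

At the upper boundary (n = 1.48 to n = 1.0) the reflected ray undergoes no phase shift.
At the lower boundary (n = 1.0 to n = 1.491) the reflected ray undergoes a half-wave phase shift.
Net: one phase inversion between the two reflected rays.
For weak reflection here: 2 n t = m λ.
λ = 2 n t / m. The fifth-longest wavelength is m = 5: λ = 2 × 1.0 × 956 / 5.00 = 382 nm.

382 nm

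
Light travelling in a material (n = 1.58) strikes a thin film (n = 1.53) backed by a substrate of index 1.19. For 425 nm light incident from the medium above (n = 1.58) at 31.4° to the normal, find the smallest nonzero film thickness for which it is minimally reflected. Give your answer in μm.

0.0824 μm

Ray reflecting at the top interface goes from n = 1.58 toward n = 1.53: no phase shift.
Bottom surface (1.53 → 1.19): reflection off a lower-index medium gives no phase shift.
The two reflections carry the same phase change, so no net offset.
So the condition for destructive reflection is 2 n t cos θ_r = (m + ½) λ.
Snell's law: 1.58 sin 31.4° = 1.53 sin θ_r → sin θ_r = 0.538, cos θ_r = 0.843.
Minimum at m = 0: t = λ / (4 n cos θ_r) = 425 / (4 × 1.53 × 0.843) = 82.4 nm.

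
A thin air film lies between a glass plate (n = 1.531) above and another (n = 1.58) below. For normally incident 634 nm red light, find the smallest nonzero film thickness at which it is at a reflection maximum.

At the upper boundary (n = 1.531 to n = 1.0) the reflected ray undergoes no phase shift.
Bottom surface (1.0 → 1.58): reflection off a higher-index medium gives a half-wave phase shift.
Exactly one π shift → a net half-wave offset.
With one net inversion, constructive interference in reflection requires 2 n t = (m + ½) λ.
Minimum at m = 0: t = λ / (4 n) = 634 / (4 × 1.0) = 159 nm.

159 nm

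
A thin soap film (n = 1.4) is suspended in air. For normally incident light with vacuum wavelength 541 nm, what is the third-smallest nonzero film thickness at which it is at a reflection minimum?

Ray reflecting at the top interface goes from n = 1.0 toward n = 1.4: a half-wave phase shift.
Ray reflecting at the bottom interface goes from n = 1.4 toward n = 1.0: no phase shift.
Exactly one π shift → a net half-wave offset.
So the condition for destructive reflection is 2 n t = m λ.
The third-smallest nonzero thickness corresponds to m = 3: t = m λ / (2 n) = 3.00 × 541 / (2 × 1.4) = 580 nm.

580 nm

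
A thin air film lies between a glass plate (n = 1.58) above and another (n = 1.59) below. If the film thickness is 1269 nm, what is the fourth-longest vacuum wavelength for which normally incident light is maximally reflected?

725 nm

At the upper boundary (n = 1.58 to n = 1.0) the reflected ray undergoes no phase shift.
Bottom surface (1.0 → 1.59): reflection off a higher-index medium gives a half-wave phase shift.
Exactly one π shift → a net half-wave offset.
For maximum reflection here: 2 n t = (m + ½) λ.
λ = 2 n t / (m + ½). The fourth-longest wavelength is m = 3: λ = 2 × 1.0 × 1269 / 3.50 = 725 nm.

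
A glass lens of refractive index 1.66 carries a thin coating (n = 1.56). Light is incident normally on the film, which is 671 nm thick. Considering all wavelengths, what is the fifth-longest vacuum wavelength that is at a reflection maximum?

419 nm

At the upper boundary (n = 1.0 to n = 1.56) the reflected ray undergoes a half-wave phase shift.
At the lower boundary (n = 1.56 to n = 1.66) the reflected ray undergoes a half-wave phase shift.
Net: no relative phase inversion (both shifts match).
For maximum reflection here: 2 n t = m λ.
λ = 2 n t / m. The fifth-longest wavelength is m = 5: λ = 2 × 1.56 × 671 / 5.00 = 419 nm.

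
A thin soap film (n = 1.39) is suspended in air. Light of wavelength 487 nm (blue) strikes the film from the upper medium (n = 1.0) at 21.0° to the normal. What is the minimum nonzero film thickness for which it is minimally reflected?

181 nm

Ray reflecting at the top interface goes from n = 1.0 toward n = 1.39: a half-wave phase shift.
Ray reflecting at the bottom interface goes from n = 1.39 toward n = 1.0: no phase shift.
Net: one phase inversion between the two reflected rays.
For weak reflection here: 2 n t cos θ_r = m λ.
Snell's law: 1.0 sin 21.0° = 1.39 sin θ_r → sin θ_r = 0.258, cos θ_r = 0.966.
Minimum nonzero at m = 1: t = λ / (2 n cos θ_r) = 487 / (2 × 1.39 × 0.966) = 181 nm.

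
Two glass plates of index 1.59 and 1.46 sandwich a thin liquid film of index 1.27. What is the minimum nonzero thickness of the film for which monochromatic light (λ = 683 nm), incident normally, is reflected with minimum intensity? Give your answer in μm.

0.269 μm

Ray reflecting at the top interface goes from n = 1.59 toward n = 1.27: no phase shift.
At the lower boundary (n = 1.27 to n = 1.46) the reflected ray undergoes a half-wave phase shift.
The two reflections differ by half a wavelength.
For dark reflection here: 2 n t = m λ.
Minimum nonzero at m = 1: t = λ / (2 n) = 683 / (2 × 1.27) = 269 nm.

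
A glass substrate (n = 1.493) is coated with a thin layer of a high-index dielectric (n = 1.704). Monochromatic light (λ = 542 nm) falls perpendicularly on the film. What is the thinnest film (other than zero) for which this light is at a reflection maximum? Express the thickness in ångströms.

Ray reflecting at the top interface goes from n = 1.0 toward n = 1.704: a half-wave phase shift.
At the lower boundary (n = 1.704 to n = 1.493) the reflected ray undergoes no phase shift.
Exactly one π shift → a net half-wave offset.
So the condition for constructive reflection is 2 n t = (m + ½) λ.
Minimum at m = 0: t = λ / (4 n) = 542 / (4 × 1.704) = 79.5 nm.

795 Å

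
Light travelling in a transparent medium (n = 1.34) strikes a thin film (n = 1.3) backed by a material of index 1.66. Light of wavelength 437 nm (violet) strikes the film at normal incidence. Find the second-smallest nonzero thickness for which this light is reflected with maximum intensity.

252 nm

Ray reflecting at the top interface goes from n = 1.34 toward n = 1.3: no phase shift.
Bottom surface (1.3 → 1.66): reflection off a higher-index medium gives a half-wave phase shift.
Exactly one π shift → a net half-wave offset.
So the condition for constructive reflection is 2 n t = (m + ½) λ.
The second-smallest nonzero thickness corresponds to m = 1: t = (m + ½) λ / (2 n) = 1.50 × 437 / (2 × 1.3) = 252 nm.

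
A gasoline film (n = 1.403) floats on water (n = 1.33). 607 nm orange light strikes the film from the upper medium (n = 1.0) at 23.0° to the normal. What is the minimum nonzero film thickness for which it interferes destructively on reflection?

225 nm

At the upper boundary (n = 1.0 to n = 1.403) the reflected ray undergoes a half-wave phase shift.
At the lower boundary (n = 1.403 to n = 1.33) the reflected ray undergoes no phase shift.
Exactly one π shift → a net half-wave offset.
So the condition for destructive reflection is 2 n t cos θ_r = m λ.
Snell's law: 1.0 sin 23.0° = 1.403 sin θ_r → sin θ_r = 0.278, cos θ_r = 0.960.
Minimum nonzero at m = 1: t = λ / (2 n cos θ_r) = 607 / (2 × 1.403 × 0.960) = 225 nm.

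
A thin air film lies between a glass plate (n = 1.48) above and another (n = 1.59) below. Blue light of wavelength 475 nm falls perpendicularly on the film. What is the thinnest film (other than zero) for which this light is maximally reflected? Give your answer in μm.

0.119 μm

Ray reflecting at the top interface goes from n = 1.48 toward n = 1.0: no phase shift.
Ray reflecting at the bottom interface goes from n = 1.0 toward n = 1.59: a half-wave phase shift.
Net: one phase inversion between the two reflected rays.
With one net inversion, constructive interference in reflection requires 2 n t = (m + ½) λ.
Minimum at m = 0: t = λ / (4 n) = 475 / (4 × 1.0) = 119 nm.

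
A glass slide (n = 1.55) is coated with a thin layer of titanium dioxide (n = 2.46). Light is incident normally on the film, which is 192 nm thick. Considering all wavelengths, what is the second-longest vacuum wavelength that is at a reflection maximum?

At the upper boundary (n = 1.0 to n = 2.46) the reflected ray undergoes a half-wave phase shift.
Ray reflecting at the bottom interface goes from n = 2.46 toward n = 1.55: no phase shift.
Net: one phase inversion between the two reflected rays.
With one net inversion, constructive interference in reflection requires 2 n t = (m + ½) λ.
λ = 2 n t / (m + ½). The second-longest wavelength is m = 1: λ = 2 × 2.46 × 192 / 1.50 = 630 nm.

630 nm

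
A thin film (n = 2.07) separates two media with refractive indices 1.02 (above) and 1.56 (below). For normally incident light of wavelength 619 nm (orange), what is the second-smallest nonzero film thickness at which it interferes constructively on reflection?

Top surface (1.02 → 2.07): reflection off a higher-index medium gives a half-wave phase shift.
At the lower boundary (n = 2.07 to n = 1.56) the reflected ray undergoes no phase shift.
The two reflections differ by half a wavelength.
With one net inversion, constructive interference in reflection requires 2 n t = (m + ½) λ.
The second-smallest nonzero thickness corresponds to m = 1: t = (m + ½) λ / (2 n) = 1.50 × 619 / (2 × 2.07) = 224 nm.

224 nm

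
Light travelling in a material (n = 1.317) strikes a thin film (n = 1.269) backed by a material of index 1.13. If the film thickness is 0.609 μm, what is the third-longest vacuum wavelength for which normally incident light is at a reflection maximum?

515 nm

Ray reflecting at the top interface goes from n = 1.317 toward n = 1.269: no phase shift.
Bottom surface (1.269 → 1.13): reflection off a lower-index medium gives no phase shift.
Zero or two π shifts → no net half-wave offset.
For strong reflection here: 2 n t = m λ.
λ = 2 n t / m. The third-longest wavelength is m = 3: λ = 2 × 1.269 × 609 / 3.00 = 515 nm.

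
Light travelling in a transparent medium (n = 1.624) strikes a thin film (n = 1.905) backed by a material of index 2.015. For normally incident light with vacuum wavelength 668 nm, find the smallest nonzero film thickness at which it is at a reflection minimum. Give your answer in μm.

0.0877 μm

Top surface (1.624 → 1.905): reflection off a higher-index medium gives a half-wave phase shift.
At the lower boundary (n = 1.905 to n = 2.015) the reflected ray undergoes a half-wave phase shift.
The two reflections carry the same phase change, so no net offset.
For weak reflection here: 2 n t = (m + ½) λ.
Minimum at m = 0: t = λ / (4 n) = 668 / (4 × 1.905) = 87.7 nm.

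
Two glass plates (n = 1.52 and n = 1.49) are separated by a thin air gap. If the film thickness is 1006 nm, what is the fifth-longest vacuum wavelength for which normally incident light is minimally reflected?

402 nm

Ray reflecting at the top interface goes from n = 1.52 toward n = 1.0: no phase shift.
Ray reflecting at the bottom interface goes from n = 1.0 toward n = 1.49: a half-wave phase shift.
Net: one phase inversion between the two reflected rays.
For weak reflection here: 2 n t = m λ.
λ = 2 n t / m. The fifth-longest wavelength is m = 5: λ = 2 × 1.0 × 1006 / 5.00 = 402 nm.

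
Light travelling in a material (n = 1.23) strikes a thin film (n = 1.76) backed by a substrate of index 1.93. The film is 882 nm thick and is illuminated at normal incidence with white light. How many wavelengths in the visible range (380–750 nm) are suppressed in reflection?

4

Top surface (1.23 → 1.76): reflection off a higher-index medium gives a half-wave phase shift.
Ray reflecting at the bottom interface goes from n = 1.76 toward n = 1.93: a half-wave phase shift.
The two reflections carry the same phase change, so no net offset.
With no net inversion, destructive interference in reflection requires 2 n t = (m + ½) λ.
λ = 2 n t / (m + ½) = 3105 / (m + ½) nm.
m=3: 887 nm (IR); m=4: 690 nm (visible); m=5: 564 nm (visible); m=6: 478 nm (visible); m=7: 414 nm (visible); m=8: 365 nm (UV).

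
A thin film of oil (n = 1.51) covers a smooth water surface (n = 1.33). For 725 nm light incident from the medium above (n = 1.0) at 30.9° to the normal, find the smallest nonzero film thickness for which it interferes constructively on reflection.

Top surface (1.0 → 1.51): reflection off a higher-index medium gives a half-wave phase shift.
Ray reflecting at the bottom interface goes from n = 1.51 toward n = 1.33: no phase shift.
Net: one phase inversion between the two reflected rays.
So the condition for constructive reflection is 2 n t cos θ_r = (m + ½) λ.
Snell's law: 1.0 sin 30.9° = 1.51 sin θ_r → sin θ_r = 0.340, cos θ_r = 0.940.
Minimum at m = 0: t = λ / (4 n cos θ_r) = 725 / (4 × 1.51 × 0.940) = 128 nm.

128 nm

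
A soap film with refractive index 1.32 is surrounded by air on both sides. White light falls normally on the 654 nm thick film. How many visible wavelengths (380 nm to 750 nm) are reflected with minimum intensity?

Top surface (1.0 → 1.32): reflection off a higher-index medium gives a half-wave phase shift.
Ray reflecting at the bottom interface goes from n = 1.32 toward n = 1.0: no phase shift.
The two reflections differ by half a wavelength.
So the condition for destructive reflection is 2 n t = m λ.
λ = 2 n t / m = 1727 / m nm.
m=2: 863 nm (IR); m=3: 576 nm (visible); m=4: 432 nm (visible); m=5: 345 nm (UV).

2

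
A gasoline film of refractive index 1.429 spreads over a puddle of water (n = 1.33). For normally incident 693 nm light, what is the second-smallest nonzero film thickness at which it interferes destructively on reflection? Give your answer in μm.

Top surface (1.0 → 1.429): reflection off a higher-index medium gives a half-wave phase shift.
Bottom surface (1.429 → 1.33): reflection off a lower-index medium gives no phase shift.
The two reflections differ by half a wavelength.
So the condition for destructive reflection is 2 n t = m λ.
The second-smallest nonzero thickness corresponds to m = 2: t = m λ / (2 n) = 2.00 × 693 / (2 × 1.429) = 485 nm.

0.485 μm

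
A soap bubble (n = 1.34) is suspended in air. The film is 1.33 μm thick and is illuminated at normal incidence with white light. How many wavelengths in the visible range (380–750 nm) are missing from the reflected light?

Top surface (1.0 → 1.34): reflection off a higher-index medium gives a half-wave phase shift.
Ray reflecting at the bottom interface goes from n = 1.34 toward n = 1.0: no phase shift.
Net: one phase inversion between the two reflected rays.
So the condition for destructive reflection is 2 n t = m λ.
λ = 2 n t / m = 3564 / m nm.
m=4: 891 nm (IR); m=5: 713 nm (visible); m=6: 594 nm (visible); m=7: 509 nm (visible); m=8: 446 nm (visible); m=9: 396 nm (visible); m=10: 356 nm (UV).

5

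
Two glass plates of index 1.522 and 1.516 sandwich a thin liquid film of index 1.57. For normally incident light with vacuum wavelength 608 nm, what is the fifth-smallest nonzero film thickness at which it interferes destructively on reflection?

At the upper boundary (n = 1.522 to n = 1.57) the reflected ray undergoes a half-wave phase shift.
Bottom surface (1.57 → 1.516): reflection off a lower-index medium gives no phase shift.
The two reflections differ by half a wavelength.
With one net inversion, destructive interference in reflection requires 2 n t = m λ.
The fifth-smallest nonzero thickness corresponds to m = 5: t = m λ / (2 n) = 5.00 × 608 / (2 × 1.57) = 968 nm.

968 nm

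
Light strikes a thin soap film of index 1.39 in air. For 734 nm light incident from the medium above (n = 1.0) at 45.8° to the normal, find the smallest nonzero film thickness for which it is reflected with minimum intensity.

308 nm

Top surface (1.0 → 1.39): reflection off a higher-index medium gives a half-wave phase shift.
Ray reflecting at the bottom interface goes from n = 1.39 toward n = 1.0: no phase shift.
Net: one phase inversion between the two reflected rays.
So the condition for destructive reflection is 2 n t cos θ_r = m λ.
Snell's law: 1.0 sin 45.8° = 1.39 sin θ_r → sin θ_r = 0.516, cos θ_r = 0.857.
Minimum nonzero at m = 1: t = λ / (2 n cos θ_r) = 734 / (2 × 1.39 × 0.857) = 308 nm.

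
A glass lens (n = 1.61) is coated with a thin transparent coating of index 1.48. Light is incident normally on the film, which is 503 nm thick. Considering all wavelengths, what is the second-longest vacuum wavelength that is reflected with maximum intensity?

Top surface (1.0 → 1.48): reflection off a higher-index medium gives a half-wave phase shift.
Bottom surface (1.48 → 1.61): reflection off a higher-index medium gives a half-wave phase shift.
Zero or two π shifts → no net half-wave offset.
With no net inversion, constructive interference in reflection requires 2 n t = m λ.
λ = 2 n t / m. The second-longest wavelength is m = 2: λ = 2 × 1.48 × 503 / 2.00 = 744 nm.

744 nm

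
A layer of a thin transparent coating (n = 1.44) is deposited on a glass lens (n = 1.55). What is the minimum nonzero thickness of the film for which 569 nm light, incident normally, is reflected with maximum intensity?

Ray reflecting at the top interface goes from n = 1.0 toward n = 1.44: a half-wave phase shift.
Bottom surface (1.44 → 1.55): reflection off a higher-index medium gives a half-wave phase shift.
The two reflections carry the same phase change, so no net offset.
So the condition for constructive reflection is 2 n t = m λ.
Minimum nonzero at m = 1: t = λ / (2 n) = 569 / (2 × 1.44) = 198 nm.

198 nm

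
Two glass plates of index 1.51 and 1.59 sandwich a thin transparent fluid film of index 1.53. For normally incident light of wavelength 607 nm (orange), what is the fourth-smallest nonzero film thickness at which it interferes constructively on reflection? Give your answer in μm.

Ray reflecting at the top interface goes from n = 1.51 toward n = 1.53: a half-wave phase shift.
Ray reflecting at the bottom interface goes from n = 1.53 toward n = 1.59: a half-wave phase shift.
The two reflections carry the same phase change, so no net offset.
So the condition for constructive reflection is 2 n t = m λ.
The fourth-smallest nonzero thickness corresponds to m = 4: t = m λ / (2 n) = 4.00 × 607 / (2 × 1.53) = 793 nm.

0.793 μm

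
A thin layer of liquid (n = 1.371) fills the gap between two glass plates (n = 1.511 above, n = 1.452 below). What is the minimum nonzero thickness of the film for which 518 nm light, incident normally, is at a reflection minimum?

189 nm

Ray reflecting at the top interface goes from n = 1.511 toward n = 1.371: no phase shift.
Bottom surface (1.371 → 1.452): reflection off a higher-index medium gives a half-wave phase shift.
The two reflections differ by half a wavelength.
So the condition for destructive reflection is 2 n t = m λ.
Minimum nonzero at m = 1: t = λ / (2 n) = 518 / (2 × 1.371) = 189 nm.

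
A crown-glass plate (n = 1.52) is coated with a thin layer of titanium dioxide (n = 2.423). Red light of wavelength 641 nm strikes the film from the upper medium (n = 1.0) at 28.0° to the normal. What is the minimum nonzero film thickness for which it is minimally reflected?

135 nm

At the upper boundary (n = 1.0 to n = 2.423) the reflected ray undergoes a half-wave phase shift.
Bottom surface (2.423 → 1.52): reflection off a lower-index medium gives no phase shift.
Net: one phase inversion between the two reflected rays.
With one net inversion, destructive interference in reflection requires 2 n t cos θ_r = m λ.
Snell's law: 1.0 sin 28.0° = 2.423 sin θ_r → sin θ_r = 0.194, cos θ_r = 0.981.
Minimum nonzero at m = 1: t = λ / (2 n cos θ_r) = 641 / (2 × 2.423 × 0.981) = 135 nm.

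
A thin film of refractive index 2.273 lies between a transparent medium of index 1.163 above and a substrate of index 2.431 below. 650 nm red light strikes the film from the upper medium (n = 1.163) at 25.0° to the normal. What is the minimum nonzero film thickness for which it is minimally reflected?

73.2 nm

Ray reflecting at the top interface goes from n = 1.163 toward n = 2.273: a half-wave phase shift.
Ray reflecting at the bottom interface goes from n = 2.273 toward n = 2.431: a half-wave phase shift.
The two reflections carry the same phase change, so no net offset.
So the condition for destructive reflection is 2 n t cos θ_r = (m + ½) λ.
Snell's law: 1.163 sin 25.0° = 2.273 sin θ_r → sin θ_r = 0.216, cos θ_r = 0.976.
Minimum at m = 0: t = λ / (4 n cos θ_r) = 650 / (4 × 2.273 × 0.976) = 73.2 nm.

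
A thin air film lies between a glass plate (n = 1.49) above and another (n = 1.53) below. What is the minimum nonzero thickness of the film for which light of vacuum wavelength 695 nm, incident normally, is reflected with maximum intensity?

174 nm

At the upper boundary (n = 1.49 to n = 1.0) the reflected ray undergoes no phase shift.
Bottom surface (1.0 → 1.53): reflection off a higher-index medium gives a half-wave phase shift.
Exactly one π shift → a net half-wave offset.
So the condition for constructive reflection is 2 n t = (m + ½) λ.
Minimum at m = 0: t = λ / (4 n) = 695 / (4 × 1.0) = 174 nm.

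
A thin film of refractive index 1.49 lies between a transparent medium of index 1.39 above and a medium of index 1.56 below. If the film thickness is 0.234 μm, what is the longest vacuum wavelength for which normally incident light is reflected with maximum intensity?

697 nm

At the upper boundary (n = 1.39 to n = 1.49) the reflected ray undergoes a half-wave phase shift.
At the lower boundary (n = 1.49 to n = 1.56) the reflected ray undergoes a half-wave phase shift.
The two reflections carry the same phase change, so no net offset.
So the condition for constructive reflection is 2 n t = m λ.
λ = 2 n t / m. The longest wavelength is m = 1: λ = 2 × 1.49 × 234 / 1.00 = 697 nm.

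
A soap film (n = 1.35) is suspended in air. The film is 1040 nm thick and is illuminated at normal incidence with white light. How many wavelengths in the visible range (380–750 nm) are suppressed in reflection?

4

Ray reflecting at the top interface goes from n = 1.0 toward n = 1.35: a half-wave phase shift.
Bottom surface (1.35 → 1.0): reflection off a lower-index medium gives no phase shift.
Net: one phase inversion between the two reflected rays.
For dark reflection here: 2 n t = m λ.
λ = 2 n t / m = 2808 / m nm.
m=3: 936 nm (IR); m=4: 702 nm (visible); m=5: 562 nm (visible); m=6: 468 nm (visible); m=7: 401 nm (visible); m=8: 351 nm (UV).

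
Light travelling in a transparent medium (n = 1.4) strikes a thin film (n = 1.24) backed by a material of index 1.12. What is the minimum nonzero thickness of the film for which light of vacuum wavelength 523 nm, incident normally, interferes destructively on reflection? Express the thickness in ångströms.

At the upper boundary (n = 1.4 to n = 1.24) the reflected ray undergoes no phase shift.
At the lower boundary (n = 1.24 to n = 1.12) the reflected ray undergoes no phase shift.
The two reflections carry the same phase change, so no net offset.
So the condition for destructive reflection is 2 n t = (m + ½) λ.
Minimum at m = 0: t = λ / (4 n) = 523 / (4 × 1.24) = 105 nm.

1054 Å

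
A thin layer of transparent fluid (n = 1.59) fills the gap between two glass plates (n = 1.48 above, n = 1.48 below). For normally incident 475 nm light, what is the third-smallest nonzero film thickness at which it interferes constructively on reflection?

373 nm

At the upper boundary (n = 1.48 to n = 1.59) the reflected ray undergoes a half-wave phase shift.
Bottom surface (1.59 → 1.48): reflection off a lower-index medium gives no phase shift.
Net: one phase inversion between the two reflected rays.
For maximum reflection here: 2 n t = (m + ½) λ.
The third-smallest nonzero thickness corresponds to m = 2: t = (m + ½) λ / (2 n) = 2.50 × 475 / (2 × 1.59) = 373 nm.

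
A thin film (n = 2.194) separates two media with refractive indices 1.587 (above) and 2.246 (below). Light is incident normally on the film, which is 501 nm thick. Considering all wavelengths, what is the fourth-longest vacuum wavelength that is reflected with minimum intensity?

At the upper boundary (n = 1.587 to n = 2.194) the reflected ray undergoes a half-wave phase shift.
Bottom surface (2.194 → 2.246): reflection off a higher-index medium gives a half-wave phase shift.
The two reflections carry the same phase change, so no net offset.
So the condition for destructive reflection is 2 n t = (m + ½) λ.
λ = 2 n t / (m + ½). The fourth-longest wavelength is m = 3: λ = 2 × 2.194 × 501 / 3.50 = 628 nm.

628 nm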